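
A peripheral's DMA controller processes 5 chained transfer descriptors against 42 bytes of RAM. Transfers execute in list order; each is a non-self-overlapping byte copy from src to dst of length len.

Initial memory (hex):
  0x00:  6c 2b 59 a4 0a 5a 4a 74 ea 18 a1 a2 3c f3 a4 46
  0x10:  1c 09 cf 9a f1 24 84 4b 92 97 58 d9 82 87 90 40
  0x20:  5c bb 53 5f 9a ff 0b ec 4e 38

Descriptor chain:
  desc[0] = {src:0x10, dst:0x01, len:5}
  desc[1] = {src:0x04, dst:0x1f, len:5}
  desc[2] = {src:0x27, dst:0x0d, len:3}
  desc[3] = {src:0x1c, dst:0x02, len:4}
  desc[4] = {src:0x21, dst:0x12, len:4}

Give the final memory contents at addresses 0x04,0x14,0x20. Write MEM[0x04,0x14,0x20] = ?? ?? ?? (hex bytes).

MEM[0x04,0x14,0x20] = 90 ea f1

  after D0: wrote 5B at 0x01 = 1c09cf9af1
  after D1: wrote 5B at 0x1f = 9af14a74ea
  after D2: wrote 3B at 0x0d = ec4e38
  after D3: wrote 4B at 0x02 = 8287909a
  after D4: wrote 4B at 0x12 = 4a74ea9a
query mem[0x04]=0x90, mem[0x14]=0xea, mem[0x20]=0xf1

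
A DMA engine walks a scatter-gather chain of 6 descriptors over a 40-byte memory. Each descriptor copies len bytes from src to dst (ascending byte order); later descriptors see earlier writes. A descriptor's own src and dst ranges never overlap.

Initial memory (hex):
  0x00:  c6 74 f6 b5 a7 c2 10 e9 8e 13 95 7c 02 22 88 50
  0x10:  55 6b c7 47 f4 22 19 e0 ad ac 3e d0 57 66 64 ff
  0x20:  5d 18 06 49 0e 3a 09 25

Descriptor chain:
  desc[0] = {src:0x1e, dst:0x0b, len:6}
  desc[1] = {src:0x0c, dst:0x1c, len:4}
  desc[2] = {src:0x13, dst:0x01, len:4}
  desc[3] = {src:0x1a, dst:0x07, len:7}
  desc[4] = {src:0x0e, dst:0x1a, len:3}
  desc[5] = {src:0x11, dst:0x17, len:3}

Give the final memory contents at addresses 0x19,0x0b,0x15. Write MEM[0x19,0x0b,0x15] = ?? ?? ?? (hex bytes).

[0] 0x1e->0x0b len=6 : 64 ff 5d 18 06 49
[1] 0x0c->0x1c len=4 : ff 5d 18 06
[2] 0x13->0x01 len=4 : 47 f4 22 19
[3] 0x1a->0x07 len=7 : 3e d0 ff 5d 18 06 5d
[4] 0x0e->0x1a len=3 : 18 06 49
[5] 0x11->0x17 len=3 : 6b c7 47
query mem[0x19]=0x47, mem[0x0b]=0x18, mem[0x15]=0x22

MEM[0x19,0x0b,0x15] = 47 18 22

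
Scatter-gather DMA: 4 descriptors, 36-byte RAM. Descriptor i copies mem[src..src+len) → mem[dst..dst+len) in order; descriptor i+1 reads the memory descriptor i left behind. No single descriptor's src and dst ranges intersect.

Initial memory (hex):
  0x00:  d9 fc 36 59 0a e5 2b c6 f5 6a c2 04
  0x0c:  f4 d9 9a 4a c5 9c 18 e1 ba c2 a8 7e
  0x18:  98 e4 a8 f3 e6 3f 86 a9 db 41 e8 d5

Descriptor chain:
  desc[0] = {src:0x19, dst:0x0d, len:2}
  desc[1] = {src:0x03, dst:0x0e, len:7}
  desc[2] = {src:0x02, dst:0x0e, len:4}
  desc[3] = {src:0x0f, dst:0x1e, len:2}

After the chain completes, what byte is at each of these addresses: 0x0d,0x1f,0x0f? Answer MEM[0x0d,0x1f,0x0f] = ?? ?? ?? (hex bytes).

#0 dst[0x0d+2] := {0xe4,0xa8}
#1 dst[0x0e+7] := {0x59,0x0a,0xe5,0x2b,0xc6,0xf5,0x6a}
#2 dst[0x0e+4] := {0x36,0x59,0x0a,0xe5}
#3 dst[0x1e+2] := {0x59,0x0a}
query mem[0x0d]=0xe4, mem[0x1f]=0x0a, mem[0x0f]=0x59

MEM[0x0d,0x1f,0x0f] = e4 0a 59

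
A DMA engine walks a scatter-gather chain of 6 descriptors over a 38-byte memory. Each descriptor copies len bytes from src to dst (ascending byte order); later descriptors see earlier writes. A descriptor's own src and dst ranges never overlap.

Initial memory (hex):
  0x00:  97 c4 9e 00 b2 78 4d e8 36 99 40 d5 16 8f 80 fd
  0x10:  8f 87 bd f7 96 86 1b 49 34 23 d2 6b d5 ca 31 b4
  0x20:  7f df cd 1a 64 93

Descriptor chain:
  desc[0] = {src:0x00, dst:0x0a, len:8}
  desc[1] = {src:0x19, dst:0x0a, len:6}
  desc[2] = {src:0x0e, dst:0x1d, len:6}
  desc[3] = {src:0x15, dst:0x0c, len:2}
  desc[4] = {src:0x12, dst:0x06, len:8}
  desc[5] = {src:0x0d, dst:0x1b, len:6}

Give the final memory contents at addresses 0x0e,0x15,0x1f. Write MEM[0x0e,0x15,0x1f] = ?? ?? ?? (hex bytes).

[0] 0x00->0x0a len=8 : 97 c4 9e 00 b2 78 4d e8
[1] 0x19->0x0a len=6 : 23 d2 6b d5 ca 31
[2] 0x0e->0x1d len=6 : ca 31 4d e8 bd f7
[3] 0x15->0x0c len=2 : 86 1b
[4] 0x12->0x06 len=8 : bd f7 96 86 1b 49 34 23
[5] 0x0d->0x1b len=6 : 23 ca 31 4d e8 bd
query mem[0x0e]=0xca, mem[0x15]=0x86, mem[0x1f]=0xe8

MEM[0x0e,0x15,0x1f] = ca 86 e8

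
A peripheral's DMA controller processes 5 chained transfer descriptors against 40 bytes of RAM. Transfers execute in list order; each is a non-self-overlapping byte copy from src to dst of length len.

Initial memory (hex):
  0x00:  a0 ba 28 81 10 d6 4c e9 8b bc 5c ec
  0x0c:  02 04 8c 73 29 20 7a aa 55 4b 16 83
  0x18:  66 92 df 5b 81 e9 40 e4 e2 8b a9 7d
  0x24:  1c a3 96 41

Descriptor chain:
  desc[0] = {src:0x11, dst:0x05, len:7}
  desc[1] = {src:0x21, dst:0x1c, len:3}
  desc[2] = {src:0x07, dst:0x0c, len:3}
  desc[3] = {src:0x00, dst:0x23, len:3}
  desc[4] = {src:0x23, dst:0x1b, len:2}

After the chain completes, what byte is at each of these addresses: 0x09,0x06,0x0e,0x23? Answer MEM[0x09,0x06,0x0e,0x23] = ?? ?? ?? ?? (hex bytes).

[0] 0x11->0x05 len=7 : 20 7a aa 55 4b 16 83
[1] 0x21->0x1c len=3 : 8b a9 7d
[2] 0x07->0x0c len=3 : aa 55 4b
[3] 0x00->0x23 len=3 : a0 ba 28
[4] 0x23->0x1b len=2 : a0 ba
query mem[0x09]=0x4b, mem[0x06]=0x7a, mem[0x0e]=0x4b, mem[0x23]=0xa0

MEM[0x09,0x06,0x0e,0x23] = 4b 7a 4b a0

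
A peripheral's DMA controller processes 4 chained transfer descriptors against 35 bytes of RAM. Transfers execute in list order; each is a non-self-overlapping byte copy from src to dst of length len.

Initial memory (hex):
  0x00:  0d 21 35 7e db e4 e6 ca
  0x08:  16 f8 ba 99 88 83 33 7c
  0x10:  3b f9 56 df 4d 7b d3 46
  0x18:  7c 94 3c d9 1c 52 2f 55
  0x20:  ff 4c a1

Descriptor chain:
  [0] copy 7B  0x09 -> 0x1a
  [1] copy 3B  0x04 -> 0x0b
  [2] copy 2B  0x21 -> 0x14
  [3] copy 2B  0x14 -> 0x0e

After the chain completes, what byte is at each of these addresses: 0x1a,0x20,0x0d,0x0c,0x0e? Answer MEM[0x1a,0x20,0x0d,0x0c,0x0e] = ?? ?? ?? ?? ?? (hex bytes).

MEM[0x1a,0x20,0x0d,0x0c,0x0e] = f8 7c e6 e4 4c

D0: mem[0x1a..0x20] <- [f8 ba 99 88 83 33 7c]
D1: mem[0x0b..0x0d] <- [db e4 e6]
D2: mem[0x14..0x15] <- [4c a1]
D3: mem[0x0e..0x0f] <- [4c a1]
query mem[0x1a]=0xf8, mem[0x20]=0x7c, mem[0x0d]=0xe6, mem[0x0c]=0xe4, mem[0x0e]=0x4c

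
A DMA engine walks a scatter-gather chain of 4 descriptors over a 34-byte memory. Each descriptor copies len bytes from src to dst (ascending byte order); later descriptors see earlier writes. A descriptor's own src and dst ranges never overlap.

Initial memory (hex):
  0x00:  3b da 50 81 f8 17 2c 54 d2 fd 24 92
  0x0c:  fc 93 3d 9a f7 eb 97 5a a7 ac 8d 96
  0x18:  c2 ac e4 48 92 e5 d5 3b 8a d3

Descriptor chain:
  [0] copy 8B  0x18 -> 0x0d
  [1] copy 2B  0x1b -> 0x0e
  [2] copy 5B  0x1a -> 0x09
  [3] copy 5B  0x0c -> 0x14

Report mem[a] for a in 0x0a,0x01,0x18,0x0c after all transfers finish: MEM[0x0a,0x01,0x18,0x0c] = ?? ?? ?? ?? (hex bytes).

MEM[0x0a,0x01,0x18,0x0c] = 48 da 48 e5

D0: mem[0x0d..0x14] <- [c2 ac e4 48 92 e5 d5 3b]
D1: mem[0x0e..0x0f] <- [48 92]
D2: mem[0x09..0x0d] <- [e4 48 92 e5 d5]
D3: mem[0x14..0x18] <- [e5 d5 48 92 48]
query mem[0x0a]=0x48, mem[0x01]=0xda, mem[0x18]=0x48, mem[0x0c]=0xe5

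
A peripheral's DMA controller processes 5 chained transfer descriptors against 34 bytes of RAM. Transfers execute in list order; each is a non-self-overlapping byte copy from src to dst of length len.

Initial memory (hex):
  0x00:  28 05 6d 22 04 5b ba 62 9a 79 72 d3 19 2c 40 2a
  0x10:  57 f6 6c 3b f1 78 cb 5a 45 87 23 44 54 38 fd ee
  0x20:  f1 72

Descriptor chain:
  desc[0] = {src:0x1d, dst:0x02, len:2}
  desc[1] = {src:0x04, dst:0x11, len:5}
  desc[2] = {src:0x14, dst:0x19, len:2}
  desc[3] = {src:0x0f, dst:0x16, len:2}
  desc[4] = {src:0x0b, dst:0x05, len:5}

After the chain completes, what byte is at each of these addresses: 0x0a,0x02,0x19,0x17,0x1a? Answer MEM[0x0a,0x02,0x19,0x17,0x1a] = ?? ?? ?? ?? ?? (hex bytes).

MEM[0x0a,0x02,0x19,0x17,0x1a] = 72 38 62 57 9a

  after D0: wrote 2B at 0x02 = 38fd
  after D1: wrote 5B at 0x11 = 045bba629a
  after D2: wrote 2B at 0x19 = 629a
  after D3: wrote 2B at 0x16 = 2a57
  after D4: wrote 5B at 0x05 = d3192c402a
query mem[0x0a]=0x72, mem[0x02]=0x38, mem[0x19]=0x62, mem[0x17]=0x57, mem[0x1a]=0x9a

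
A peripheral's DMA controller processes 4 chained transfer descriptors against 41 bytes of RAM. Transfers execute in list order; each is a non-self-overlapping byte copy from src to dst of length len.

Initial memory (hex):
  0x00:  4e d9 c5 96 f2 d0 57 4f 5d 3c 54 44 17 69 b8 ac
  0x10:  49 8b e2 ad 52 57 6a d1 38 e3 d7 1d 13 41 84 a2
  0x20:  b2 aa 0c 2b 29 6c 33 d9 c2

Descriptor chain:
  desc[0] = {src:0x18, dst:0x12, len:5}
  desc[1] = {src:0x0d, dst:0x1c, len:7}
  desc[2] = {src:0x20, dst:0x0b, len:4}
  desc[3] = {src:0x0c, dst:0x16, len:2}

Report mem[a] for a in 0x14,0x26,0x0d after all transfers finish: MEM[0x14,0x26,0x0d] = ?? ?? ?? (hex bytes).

D0: mem[0x12..0x16] <- [38 e3 d7 1d 13]
D1: mem[0x1c..0x22] <- [69 b8 ac 49 8b 38 e3]
D2: mem[0x0b..0x0e] <- [8b 38 e3 2b]
D3: mem[0x16..0x17] <- [38 e3]
query mem[0x14]=0xd7, mem[0x26]=0x33, mem[0x0d]=0xe3

MEM[0x14,0x26,0x0d] = d7 33 e3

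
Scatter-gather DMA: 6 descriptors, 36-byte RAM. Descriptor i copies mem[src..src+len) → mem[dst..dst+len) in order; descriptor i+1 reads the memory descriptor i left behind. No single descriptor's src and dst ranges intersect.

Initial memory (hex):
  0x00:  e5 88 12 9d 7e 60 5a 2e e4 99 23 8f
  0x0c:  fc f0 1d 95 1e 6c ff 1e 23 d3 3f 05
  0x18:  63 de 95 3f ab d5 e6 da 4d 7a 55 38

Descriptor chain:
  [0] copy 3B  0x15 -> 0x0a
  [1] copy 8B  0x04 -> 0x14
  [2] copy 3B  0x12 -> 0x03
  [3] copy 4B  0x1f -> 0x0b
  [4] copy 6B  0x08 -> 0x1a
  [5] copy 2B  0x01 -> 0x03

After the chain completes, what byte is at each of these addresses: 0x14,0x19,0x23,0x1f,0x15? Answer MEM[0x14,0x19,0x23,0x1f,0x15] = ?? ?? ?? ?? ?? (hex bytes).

D0: mem[0x0a..0x0c] <- [d3 3f 05]
D1: mem[0x14..0x1b] <- [7e 60 5a 2e e4 99 d3 3f]
D2: mem[0x03..0x05] <- [ff 1e 7e]
D3: mem[0x0b..0x0e] <- [da 4d 7a 55]
D4: mem[0x1a..0x1f] <- [e4 99 d3 da 4d 7a]
D5: mem[0x03..0x04] <- [88 12]
query mem[0x14]=0x7e, mem[0x19]=0x99, mem[0x23]=0x38, mem[0x1f]=0x7a, mem[0x15]=0x60

MEM[0x14,0x19,0x23,0x1f,0x15] = 7e 99 38 7a 60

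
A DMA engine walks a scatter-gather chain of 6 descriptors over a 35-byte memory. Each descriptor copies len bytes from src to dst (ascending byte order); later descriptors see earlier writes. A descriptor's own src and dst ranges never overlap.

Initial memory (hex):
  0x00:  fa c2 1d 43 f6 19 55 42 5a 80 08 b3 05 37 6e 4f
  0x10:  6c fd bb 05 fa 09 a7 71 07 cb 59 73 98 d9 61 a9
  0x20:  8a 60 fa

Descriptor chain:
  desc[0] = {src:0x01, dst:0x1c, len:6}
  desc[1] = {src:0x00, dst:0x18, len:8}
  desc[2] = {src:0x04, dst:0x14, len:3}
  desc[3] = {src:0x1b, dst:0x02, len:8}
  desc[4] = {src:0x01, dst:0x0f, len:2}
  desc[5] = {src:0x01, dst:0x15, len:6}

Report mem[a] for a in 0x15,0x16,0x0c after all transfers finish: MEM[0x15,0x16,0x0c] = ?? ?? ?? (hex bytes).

MEM[0x15,0x16,0x0c] = c2 43 05

  after D0: wrote 6B at 0x1c = c21d43f61955
  after D1: wrote 8B at 0x18 = fac21d43f6195542
  after D2: wrote 3B at 0x14 = f61955
  after D3: wrote 8B at 0x02 = 43f61955421955fa
  after D4: wrote 2B at 0x0f = c243
  after D5: wrote 6B at 0x15 = c243f6195542
query mem[0x15]=0xc2, mem[0x16]=0x43, mem[0x0c]=0x05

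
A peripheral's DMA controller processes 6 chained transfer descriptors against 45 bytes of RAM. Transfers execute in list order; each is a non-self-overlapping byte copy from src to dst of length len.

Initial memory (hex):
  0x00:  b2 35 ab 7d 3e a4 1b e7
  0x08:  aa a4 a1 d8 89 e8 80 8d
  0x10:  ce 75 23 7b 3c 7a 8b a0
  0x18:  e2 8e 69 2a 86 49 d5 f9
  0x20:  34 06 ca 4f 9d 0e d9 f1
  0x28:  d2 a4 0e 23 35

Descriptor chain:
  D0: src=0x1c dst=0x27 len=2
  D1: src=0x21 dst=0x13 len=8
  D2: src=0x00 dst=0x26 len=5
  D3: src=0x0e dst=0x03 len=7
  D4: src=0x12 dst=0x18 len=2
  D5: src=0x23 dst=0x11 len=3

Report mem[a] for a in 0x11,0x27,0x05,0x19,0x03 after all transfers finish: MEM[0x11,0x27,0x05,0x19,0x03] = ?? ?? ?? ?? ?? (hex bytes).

MEM[0x11,0x27,0x05,0x19,0x03] = 4f 35 ce 06 80

#0 dst[0x27+2] := {0x86,0x49}
#1 dst[0x13+8] := {0x06,0xca,0x4f,0x9d,0x0e,0xd9,0x86,0x49}
#2 dst[0x26+5] := {0xb2,0x35,0xab,0x7d,0x3e}
#3 dst[0x03+7] := {0x80,0x8d,0xce,0x75,0x23,0x06,0xca}
#4 dst[0x18+2] := {0x23,0x06}
#5 dst[0x11+3] := {0x4f,0x9d,0x0e}
query mem[0x11]=0x4f, mem[0x27]=0x35, mem[0x05]=0xce, mem[0x19]=0x06, mem[0x03]=0x80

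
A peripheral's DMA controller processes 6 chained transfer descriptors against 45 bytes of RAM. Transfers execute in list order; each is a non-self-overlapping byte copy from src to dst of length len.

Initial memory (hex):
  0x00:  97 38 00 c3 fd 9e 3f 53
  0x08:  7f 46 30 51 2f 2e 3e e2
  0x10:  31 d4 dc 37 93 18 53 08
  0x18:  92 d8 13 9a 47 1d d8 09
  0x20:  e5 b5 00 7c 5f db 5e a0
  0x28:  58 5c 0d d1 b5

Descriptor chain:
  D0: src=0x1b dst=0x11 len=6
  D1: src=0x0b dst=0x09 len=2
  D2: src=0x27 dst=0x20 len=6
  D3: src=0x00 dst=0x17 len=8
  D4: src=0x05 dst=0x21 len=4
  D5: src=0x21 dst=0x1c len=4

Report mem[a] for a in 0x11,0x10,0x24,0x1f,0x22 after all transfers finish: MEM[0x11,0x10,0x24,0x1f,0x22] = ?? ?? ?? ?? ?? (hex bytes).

[0] 0x1b->0x11 len=6 : 9a 47 1d d8 09 e5
[1] 0x0b->0x09 len=2 : 51 2f
[2] 0x27->0x20 len=6 : a0 58 5c 0d d1 b5
[3] 0x00->0x17 len=8 : 97 38 00 c3 fd 9e 3f 53
[4] 0x05->0x21 len=4 : 9e 3f 53 7f
[5] 0x21->0x1c len=4 : 9e 3f 53 7f
query mem[0x11]=0x9a, mem[0x10]=0x31, mem[0x24]=0x7f, mem[0x1f]=0x7f, mem[0x22]=0x3f

MEM[0x11,0x10,0x24,0x1f,0x22] = 9a 31 7f 7f 3f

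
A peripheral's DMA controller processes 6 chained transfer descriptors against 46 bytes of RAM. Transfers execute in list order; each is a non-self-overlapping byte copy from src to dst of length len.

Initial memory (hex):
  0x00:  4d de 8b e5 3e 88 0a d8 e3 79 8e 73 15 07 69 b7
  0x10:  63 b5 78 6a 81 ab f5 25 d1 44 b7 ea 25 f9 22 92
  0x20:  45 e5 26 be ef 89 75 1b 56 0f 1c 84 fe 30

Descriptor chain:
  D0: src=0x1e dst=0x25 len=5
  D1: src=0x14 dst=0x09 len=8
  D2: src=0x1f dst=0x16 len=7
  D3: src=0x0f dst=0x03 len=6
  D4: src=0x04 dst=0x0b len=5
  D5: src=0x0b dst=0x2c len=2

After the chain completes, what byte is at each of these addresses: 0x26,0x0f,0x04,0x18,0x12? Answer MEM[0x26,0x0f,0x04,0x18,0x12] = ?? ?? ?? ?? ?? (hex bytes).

  after D0: wrote 5B at 0x25 = 229245e526
  after D1: wrote 8B at 0x09 = 81abf525d144b7ea
  after D2: wrote 7B at 0x16 = 9245e526beef22
  after D3: wrote 6B at 0x03 = b7eab5786a81
  after D4: wrote 5B at 0x0b = eab5786a81
  after D5: wrote 2B at 0x2c = eab5
query mem[0x26]=0x92, mem[0x0f]=0x81, mem[0x04]=0xea, mem[0x18]=0xe5, mem[0x12]=0x78

MEM[0x26,0x0f,0x04,0x18,0x12] = 92 81 ea e5 78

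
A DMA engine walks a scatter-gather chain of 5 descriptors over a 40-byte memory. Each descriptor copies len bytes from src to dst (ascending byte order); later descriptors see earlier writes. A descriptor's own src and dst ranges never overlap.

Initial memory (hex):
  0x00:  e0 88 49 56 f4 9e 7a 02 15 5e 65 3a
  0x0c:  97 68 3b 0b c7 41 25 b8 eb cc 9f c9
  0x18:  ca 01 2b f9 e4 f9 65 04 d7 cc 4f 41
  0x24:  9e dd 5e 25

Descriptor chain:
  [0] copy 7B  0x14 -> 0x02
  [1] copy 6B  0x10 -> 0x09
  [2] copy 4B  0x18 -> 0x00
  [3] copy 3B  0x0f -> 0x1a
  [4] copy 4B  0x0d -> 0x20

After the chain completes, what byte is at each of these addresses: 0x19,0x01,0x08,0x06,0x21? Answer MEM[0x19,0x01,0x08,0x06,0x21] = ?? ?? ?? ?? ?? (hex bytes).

MEM[0x19,0x01,0x08,0x06,0x21] = 01 01 2b ca cc

D0: mem[0x02..0x08] <- [eb cc 9f c9 ca 01 2b]
D1: mem[0x09..0x0e] <- [c7 41 25 b8 eb cc]
D2: mem[0x00..0x03] <- [ca 01 2b f9]
D3: mem[0x1a..0x1c] <- [0b c7 41]
D4: mem[0x20..0x23] <- [eb cc 0b c7]
query mem[0x19]=0x01, mem[0x01]=0x01, mem[0x08]=0x2b, mem[0x06]=0xca, mem[0x21]=0xcc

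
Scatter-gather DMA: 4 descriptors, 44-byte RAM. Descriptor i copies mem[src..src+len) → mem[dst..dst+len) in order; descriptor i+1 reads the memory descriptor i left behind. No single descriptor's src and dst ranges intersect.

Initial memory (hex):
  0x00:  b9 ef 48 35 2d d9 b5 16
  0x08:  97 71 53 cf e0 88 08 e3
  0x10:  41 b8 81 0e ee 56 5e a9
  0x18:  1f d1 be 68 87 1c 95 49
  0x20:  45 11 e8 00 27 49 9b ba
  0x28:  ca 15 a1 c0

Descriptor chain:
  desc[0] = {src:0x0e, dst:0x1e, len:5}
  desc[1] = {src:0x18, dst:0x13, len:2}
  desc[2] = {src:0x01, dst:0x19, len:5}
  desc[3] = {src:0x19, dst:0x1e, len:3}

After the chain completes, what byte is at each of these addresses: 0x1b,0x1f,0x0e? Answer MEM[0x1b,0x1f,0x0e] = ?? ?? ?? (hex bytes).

  after D0: wrote 5B at 0x1e = 08e341b881
  after D1: wrote 2B at 0x13 = 1fd1
  after D2: wrote 5B at 0x19 = ef48352dd9
  after D3: wrote 3B at 0x1e = ef4835
query mem[0x1b]=0x35, mem[0x1f]=0x48, mem[0x0e]=0x08

MEM[0x1b,0x1f,0x0e] = 35 48 08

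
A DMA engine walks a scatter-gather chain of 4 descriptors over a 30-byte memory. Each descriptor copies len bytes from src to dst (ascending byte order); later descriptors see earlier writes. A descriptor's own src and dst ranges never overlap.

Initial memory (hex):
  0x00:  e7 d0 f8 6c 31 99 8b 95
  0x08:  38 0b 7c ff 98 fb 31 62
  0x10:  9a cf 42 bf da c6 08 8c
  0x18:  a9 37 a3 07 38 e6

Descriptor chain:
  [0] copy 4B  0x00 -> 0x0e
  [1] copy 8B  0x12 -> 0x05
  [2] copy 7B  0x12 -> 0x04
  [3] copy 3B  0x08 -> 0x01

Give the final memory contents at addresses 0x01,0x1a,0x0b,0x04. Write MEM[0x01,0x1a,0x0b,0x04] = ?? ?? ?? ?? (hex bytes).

D0: mem[0x0e..0x11] <- [e7 d0 f8 6c]
D1: mem[0x05..0x0c] <- [42 bf da c6 08 8c a9 37]
D2: mem[0x04..0x0a] <- [42 bf da c6 08 8c a9]
D3: mem[0x01..0x03] <- [08 8c a9]
query mem[0x01]=0x08, mem[0x1a]=0xa3, mem[0x0b]=0xa9, mem[0x04]=0x42

MEM[0x01,0x1a,0x0b,0x04] = 08 a3 a9 42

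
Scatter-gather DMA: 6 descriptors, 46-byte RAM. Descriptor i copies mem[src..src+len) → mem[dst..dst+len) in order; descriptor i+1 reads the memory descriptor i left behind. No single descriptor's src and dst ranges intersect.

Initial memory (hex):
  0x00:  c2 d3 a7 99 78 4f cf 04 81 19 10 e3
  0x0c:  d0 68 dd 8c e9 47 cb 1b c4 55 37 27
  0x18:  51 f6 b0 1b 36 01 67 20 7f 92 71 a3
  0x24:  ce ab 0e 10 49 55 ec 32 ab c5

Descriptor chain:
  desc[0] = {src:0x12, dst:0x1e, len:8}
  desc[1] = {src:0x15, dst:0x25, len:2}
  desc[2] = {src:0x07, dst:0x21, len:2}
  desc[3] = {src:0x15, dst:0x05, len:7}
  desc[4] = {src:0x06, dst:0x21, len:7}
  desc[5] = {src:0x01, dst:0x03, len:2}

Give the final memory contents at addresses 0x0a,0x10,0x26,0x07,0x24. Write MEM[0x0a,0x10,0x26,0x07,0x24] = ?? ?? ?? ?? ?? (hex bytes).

MEM[0x0a,0x10,0x26,0x07,0x24] = b0 e9 1b 27 f6

#0 dst[0x1e+8] := {0xcb,0x1b,0xc4,0x55,0x37,0x27,0x51,0xf6}
#1 dst[0x25+2] := {0x55,0x37}
#2 dst[0x21+2] := {0x04,0x81}
#3 dst[0x05+7] := {0x55,0x37,0x27,0x51,0xf6,0xb0,0x1b}
#4 dst[0x21+7] := {0x37,0x27,0x51,0xf6,0xb0,0x1b,0xd0}
#5 dst[0x03+2] := {0xd3,0xa7}
query mem[0x0a]=0xb0, mem[0x10]=0xe9, mem[0x26]=0x1b, mem[0x07]=0x27, mem[0x24]=0xf6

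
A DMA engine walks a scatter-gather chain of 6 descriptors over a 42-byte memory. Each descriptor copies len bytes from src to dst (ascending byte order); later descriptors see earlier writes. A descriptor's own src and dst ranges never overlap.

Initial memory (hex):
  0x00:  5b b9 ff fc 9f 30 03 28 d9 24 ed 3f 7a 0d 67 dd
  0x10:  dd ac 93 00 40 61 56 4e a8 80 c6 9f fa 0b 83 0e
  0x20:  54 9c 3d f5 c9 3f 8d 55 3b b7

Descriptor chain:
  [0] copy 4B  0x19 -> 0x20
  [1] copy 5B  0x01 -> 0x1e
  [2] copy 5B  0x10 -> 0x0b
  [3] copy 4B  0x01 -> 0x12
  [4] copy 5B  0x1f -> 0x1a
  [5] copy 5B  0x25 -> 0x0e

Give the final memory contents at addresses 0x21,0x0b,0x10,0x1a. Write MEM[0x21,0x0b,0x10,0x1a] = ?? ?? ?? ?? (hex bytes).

MEM[0x21,0x0b,0x10,0x1a] = 9f dd 55 ff

#0 dst[0x20+4] := {0x80,0xc6,0x9f,0xfa}
#1 dst[0x1e+5] := {0xb9,0xff,0xfc,0x9f,0x30}
#2 dst[0x0b+5] := {0xdd,0xac,0x93,0x00,0x40}
#3 dst[0x12+4] := {0xb9,0xff,0xfc,0x9f}
#4 dst[0x1a+5] := {0xff,0xfc,0x9f,0x30,0xfa}
#5 dst[0x0e+5] := {0x3f,0x8d,0x55,0x3b,0xb7}
query mem[0x21]=0x9f, mem[0x0b]=0xdd, mem[0x10]=0x55, mem[0x1a]=0xff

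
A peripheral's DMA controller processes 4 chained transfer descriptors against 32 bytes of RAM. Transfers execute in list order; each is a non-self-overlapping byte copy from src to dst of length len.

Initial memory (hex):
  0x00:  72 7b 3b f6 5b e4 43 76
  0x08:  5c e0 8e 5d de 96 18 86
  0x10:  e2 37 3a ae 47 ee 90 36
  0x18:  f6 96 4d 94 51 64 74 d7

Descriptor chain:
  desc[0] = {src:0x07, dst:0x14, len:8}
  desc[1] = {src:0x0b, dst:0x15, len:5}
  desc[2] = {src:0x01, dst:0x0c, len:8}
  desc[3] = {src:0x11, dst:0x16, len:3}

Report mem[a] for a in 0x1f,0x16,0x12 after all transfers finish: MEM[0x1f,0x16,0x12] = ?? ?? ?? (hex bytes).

  after D0: wrote 8B at 0x14 = 765ce08e5dde9618
  after D1: wrote 5B at 0x15 = 5dde961886
  after D2: wrote 8B at 0x0c = 7b3bf65be443765c
  after D3: wrote 3B at 0x16 = 43765c
query mem[0x1f]=0xd7, mem[0x16]=0x43, mem[0x12]=0x76

MEM[0x1f,0x16,0x12] = d7 43 76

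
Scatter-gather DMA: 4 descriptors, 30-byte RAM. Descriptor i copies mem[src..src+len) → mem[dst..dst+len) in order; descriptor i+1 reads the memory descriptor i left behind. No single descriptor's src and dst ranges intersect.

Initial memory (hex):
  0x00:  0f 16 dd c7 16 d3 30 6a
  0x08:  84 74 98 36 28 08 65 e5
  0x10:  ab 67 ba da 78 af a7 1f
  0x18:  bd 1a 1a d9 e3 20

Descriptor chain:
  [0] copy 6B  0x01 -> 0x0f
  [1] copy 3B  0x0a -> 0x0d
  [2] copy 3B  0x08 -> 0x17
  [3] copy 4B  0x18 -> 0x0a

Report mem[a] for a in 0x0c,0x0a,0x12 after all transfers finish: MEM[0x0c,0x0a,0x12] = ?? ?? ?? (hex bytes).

[0] 0x01->0x0f len=6 : 16 dd c7 16 d3 30
[1] 0x0a->0x0d len=3 : 98 36 28
[2] 0x08->0x17 len=3 : 84 74 98
[3] 0x18->0x0a len=4 : 74 98 1a d9
query mem[0x0c]=0x1a, mem[0x0a]=0x74, mem[0x12]=0x16

MEM[0x0c,0x0a,0x12] = 1a 74 16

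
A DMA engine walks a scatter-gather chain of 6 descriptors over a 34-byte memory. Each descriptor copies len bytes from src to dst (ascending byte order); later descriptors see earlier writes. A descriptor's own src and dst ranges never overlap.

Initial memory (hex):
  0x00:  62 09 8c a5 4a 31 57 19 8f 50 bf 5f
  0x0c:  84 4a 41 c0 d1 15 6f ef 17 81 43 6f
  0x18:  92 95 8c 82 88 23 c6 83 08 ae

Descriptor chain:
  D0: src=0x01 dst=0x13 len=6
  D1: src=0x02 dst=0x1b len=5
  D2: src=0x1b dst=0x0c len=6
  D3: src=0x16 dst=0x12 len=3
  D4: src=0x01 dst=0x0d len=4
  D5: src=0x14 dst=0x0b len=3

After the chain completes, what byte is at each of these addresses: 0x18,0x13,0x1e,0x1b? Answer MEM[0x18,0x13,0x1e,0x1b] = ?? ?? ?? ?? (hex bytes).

#0 dst[0x13+6] := {0x09,0x8c,0xa5,0x4a,0x31,0x57}
#1 dst[0x1b+5] := {0x8c,0xa5,0x4a,0x31,0x57}
#2 dst[0x0c+6] := {0x8c,0xa5,0x4a,0x31,0x57,0x08}
#3 dst[0x12+3] := {0x4a,0x31,0x57}
#4 dst[0x0d+4] := {0x09,0x8c,0xa5,0x4a}
#5 dst[0x0b+3] := {0x57,0xa5,0x4a}
query mem[0x18]=0x57, mem[0x13]=0x31, mem[0x1e]=0x31, mem[0x1b]=0x8c

MEM[0x18,0x13,0x1e,0x1b] = 57 31 31 8c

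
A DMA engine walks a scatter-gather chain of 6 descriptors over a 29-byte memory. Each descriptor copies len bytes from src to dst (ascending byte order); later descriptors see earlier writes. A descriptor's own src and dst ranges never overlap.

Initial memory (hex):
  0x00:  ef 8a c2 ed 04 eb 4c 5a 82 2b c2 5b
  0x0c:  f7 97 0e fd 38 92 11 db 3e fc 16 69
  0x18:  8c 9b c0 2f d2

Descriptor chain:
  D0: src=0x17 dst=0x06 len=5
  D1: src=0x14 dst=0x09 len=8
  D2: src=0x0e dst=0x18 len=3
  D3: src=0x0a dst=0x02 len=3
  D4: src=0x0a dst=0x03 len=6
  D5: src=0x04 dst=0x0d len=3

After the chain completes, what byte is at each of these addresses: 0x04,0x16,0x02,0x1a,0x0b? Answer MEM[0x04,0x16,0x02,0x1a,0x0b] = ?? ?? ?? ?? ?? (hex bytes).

  after D0: wrote 5B at 0x06 = 698c9bc02f
  after D1: wrote 8B at 0x09 = 3efc16698c9bc02f
  after D2: wrote 3B at 0x18 = 9bc02f
  after D3: wrote 3B at 0x02 = fc1669
  after D4: wrote 6B at 0x03 = fc16698c9bc0
  after D5: wrote 3B at 0x0d = 16698c
query mem[0x04]=0x16, mem[0x16]=0x16, mem[0x02]=0xfc, mem[0x1a]=0x2f, mem[0x0b]=0x16

MEM[0x04,0x16,0x02,0x1a,0x0b] = 16 16 fc 2f 16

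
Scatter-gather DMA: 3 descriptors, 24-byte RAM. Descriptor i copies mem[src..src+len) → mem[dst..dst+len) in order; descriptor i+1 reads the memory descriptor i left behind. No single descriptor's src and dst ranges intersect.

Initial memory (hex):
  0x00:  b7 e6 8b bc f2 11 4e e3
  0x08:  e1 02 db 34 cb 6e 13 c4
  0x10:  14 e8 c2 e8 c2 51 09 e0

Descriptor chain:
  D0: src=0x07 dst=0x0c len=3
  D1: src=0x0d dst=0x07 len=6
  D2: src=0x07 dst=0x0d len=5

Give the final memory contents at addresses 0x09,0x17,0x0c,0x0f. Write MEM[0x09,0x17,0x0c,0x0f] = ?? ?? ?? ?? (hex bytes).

  after D0: wrote 3B at 0x0c = e3e102
  after D1: wrote 6B at 0x07 = e102c414e8c2
  after D2: wrote 5B at 0x0d = e102c414e8
query mem[0x09]=0xc4, mem[0x17]=0xe0, mem[0x0c]=0xc2, mem[0x0f]=0xc4

MEM[0x09,0x17,0x0c,0x0f] = c4 e0 c2 c4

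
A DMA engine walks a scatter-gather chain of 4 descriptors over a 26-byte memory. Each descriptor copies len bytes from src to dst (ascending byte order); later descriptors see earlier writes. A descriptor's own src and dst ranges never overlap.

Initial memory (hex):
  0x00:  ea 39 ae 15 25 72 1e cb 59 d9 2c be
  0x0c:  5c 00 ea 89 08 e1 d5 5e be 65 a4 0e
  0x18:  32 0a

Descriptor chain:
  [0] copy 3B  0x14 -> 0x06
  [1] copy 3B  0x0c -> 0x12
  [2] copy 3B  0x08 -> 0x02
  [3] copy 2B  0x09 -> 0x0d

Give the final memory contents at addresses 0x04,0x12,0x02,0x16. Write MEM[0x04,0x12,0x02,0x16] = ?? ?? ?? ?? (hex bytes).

[0] 0x14->0x06 len=3 : be 65 a4
[1] 0x0c->0x12 len=3 : 5c 00 ea
[2] 0x08->0x02 len=3 : a4 d9 2c
[3] 0x09->0x0d len=2 : d9 2c
query mem[0x04]=0x2c, mem[0x12]=0x5c, mem[0x02]=0xa4, mem[0x16]=0xa4

MEM[0x04,0x12,0x02,0x16] = 2c 5c a4 a4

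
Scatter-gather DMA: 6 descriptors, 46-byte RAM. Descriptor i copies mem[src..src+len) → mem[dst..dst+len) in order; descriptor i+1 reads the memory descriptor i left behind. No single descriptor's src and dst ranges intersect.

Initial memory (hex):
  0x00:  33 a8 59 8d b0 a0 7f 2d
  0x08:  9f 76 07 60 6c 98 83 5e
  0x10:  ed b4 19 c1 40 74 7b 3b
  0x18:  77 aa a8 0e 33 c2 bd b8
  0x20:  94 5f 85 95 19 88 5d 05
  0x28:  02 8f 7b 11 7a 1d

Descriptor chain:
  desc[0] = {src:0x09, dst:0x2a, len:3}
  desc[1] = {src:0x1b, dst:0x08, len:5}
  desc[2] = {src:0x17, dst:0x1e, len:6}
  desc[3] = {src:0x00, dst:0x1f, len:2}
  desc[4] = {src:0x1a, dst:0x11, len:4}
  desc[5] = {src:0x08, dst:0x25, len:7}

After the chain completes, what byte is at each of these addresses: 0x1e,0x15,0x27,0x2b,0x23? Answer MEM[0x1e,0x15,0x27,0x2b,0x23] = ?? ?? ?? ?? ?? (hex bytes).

  after D0: wrote 3B at 0x2a = 760760
  after D1: wrote 5B at 0x08 = 0e33c2bdb8
  after D2: wrote 6B at 0x1e = 3b77aaa80e33
  after D3: wrote 2B at 0x1f = 33a8
  after D4: wrote 4B at 0x11 = a80e33c2
  after D5: wrote 7B at 0x25 = 0e33c2bdb89883
query mem[0x1e]=0x3b, mem[0x15]=0x74, mem[0x27]=0xc2, mem[0x2b]=0x83, mem[0x23]=0x33

MEM[0x1e,0x15,0x27,0x2b,0x23] = 3b 74 c2 83 33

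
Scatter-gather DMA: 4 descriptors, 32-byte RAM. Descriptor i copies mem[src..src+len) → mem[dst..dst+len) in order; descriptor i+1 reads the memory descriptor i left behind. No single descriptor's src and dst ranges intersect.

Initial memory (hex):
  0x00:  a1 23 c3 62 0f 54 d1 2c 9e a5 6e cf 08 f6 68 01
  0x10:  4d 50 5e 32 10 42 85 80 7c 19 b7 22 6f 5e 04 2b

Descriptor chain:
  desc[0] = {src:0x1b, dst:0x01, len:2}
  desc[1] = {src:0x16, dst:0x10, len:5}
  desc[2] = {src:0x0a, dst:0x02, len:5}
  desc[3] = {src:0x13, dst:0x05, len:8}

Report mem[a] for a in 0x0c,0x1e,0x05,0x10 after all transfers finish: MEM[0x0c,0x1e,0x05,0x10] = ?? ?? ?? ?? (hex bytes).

MEM[0x0c,0x1e,0x05,0x10] = b7 04 19 85

  after D0: wrote 2B at 0x01 = 226f
  after D1: wrote 5B at 0x10 = 85807c19b7
  after D2: wrote 5B at 0x02 = 6ecf08f668
  after D3: wrote 8B at 0x05 = 19b74285807c19b7
query mem[0x0c]=0xb7, mem[0x1e]=0x04, mem[0x05]=0x19, mem[0x10]=0x85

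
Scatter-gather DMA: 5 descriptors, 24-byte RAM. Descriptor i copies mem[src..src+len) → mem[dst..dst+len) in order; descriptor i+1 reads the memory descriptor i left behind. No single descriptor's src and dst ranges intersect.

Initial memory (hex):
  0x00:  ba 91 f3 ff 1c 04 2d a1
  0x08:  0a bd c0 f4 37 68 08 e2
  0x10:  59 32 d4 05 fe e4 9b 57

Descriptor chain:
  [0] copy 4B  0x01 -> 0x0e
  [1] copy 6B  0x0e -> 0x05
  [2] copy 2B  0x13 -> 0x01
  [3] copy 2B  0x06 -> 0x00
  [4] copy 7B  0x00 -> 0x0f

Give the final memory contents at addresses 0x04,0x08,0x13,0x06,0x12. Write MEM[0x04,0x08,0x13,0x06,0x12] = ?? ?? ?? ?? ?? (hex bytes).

MEM[0x04,0x08,0x13,0x06,0x12] = 1c 1c 1c f3 ff

[0] 0x01->0x0e len=4 : 91 f3 ff 1c
[1] 0x0e->0x05 len=6 : 91 f3 ff 1c d4 05
[2] 0x13->0x01 len=2 : 05 fe
[3] 0x06->0x00 len=2 : f3 ff
[4] 0x00->0x0f len=7 : f3 ff fe ff 1c 91 f3
query mem[0x04]=0x1c, mem[0x08]=0x1c, mem[0x13]=0x1c, mem[0x06]=0xf3, mem[0x12]=0xff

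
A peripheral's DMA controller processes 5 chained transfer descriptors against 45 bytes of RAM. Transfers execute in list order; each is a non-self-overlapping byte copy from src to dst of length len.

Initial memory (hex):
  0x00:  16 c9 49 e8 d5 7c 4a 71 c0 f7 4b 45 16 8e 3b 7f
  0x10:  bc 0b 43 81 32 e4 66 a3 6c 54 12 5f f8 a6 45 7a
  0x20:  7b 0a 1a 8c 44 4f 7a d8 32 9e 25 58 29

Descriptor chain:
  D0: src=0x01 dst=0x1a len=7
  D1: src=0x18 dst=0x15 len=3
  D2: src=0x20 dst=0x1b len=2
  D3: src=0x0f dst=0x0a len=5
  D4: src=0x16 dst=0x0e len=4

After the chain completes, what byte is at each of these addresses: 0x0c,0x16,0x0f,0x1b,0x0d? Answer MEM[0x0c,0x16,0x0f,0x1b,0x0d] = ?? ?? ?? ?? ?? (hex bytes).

MEM[0x0c,0x16,0x0f,0x1b,0x0d] = 0b 54 c9 71 43

[0] 0x01->0x1a len=7 : c9 49 e8 d5 7c 4a 71
[1] 0x18->0x15 len=3 : 6c 54 c9
[2] 0x20->0x1b len=2 : 71 0a
[3] 0x0f->0x0a len=5 : 7f bc 0b 43 81
[4] 0x16->0x0e len=4 : 54 c9 6c 54
query mem[0x0c]=0x0b, mem[0x16]=0x54, mem[0x0f]=0xc9, mem[0x1b]=0x71, mem[0x0d]=0x43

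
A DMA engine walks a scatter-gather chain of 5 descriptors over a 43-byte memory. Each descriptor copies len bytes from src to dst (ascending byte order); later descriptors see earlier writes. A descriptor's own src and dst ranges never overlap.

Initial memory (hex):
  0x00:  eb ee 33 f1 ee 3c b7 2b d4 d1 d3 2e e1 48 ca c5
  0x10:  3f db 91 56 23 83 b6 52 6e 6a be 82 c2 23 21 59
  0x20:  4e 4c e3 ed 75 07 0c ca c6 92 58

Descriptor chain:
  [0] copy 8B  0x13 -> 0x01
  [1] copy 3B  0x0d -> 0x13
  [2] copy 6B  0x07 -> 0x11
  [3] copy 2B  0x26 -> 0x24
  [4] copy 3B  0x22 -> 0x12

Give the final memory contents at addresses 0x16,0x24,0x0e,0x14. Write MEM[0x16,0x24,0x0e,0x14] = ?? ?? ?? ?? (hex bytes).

MEM[0x16,0x24,0x0e,0x14] = e1 0c ca 0c

D0: mem[0x01..0x08] <- [56 23 83 b6 52 6e 6a be]
D1: mem[0x13..0x15] <- [48 ca c5]
D2: mem[0x11..0x16] <- [6a be d1 d3 2e e1]
D3: mem[0x24..0x25] <- [0c ca]
D4: mem[0x12..0x14] <- [e3 ed 0c]
query mem[0x16]=0xe1, mem[0x24]=0x0c, mem[0x0e]=0xca, mem[0x14]=0x0c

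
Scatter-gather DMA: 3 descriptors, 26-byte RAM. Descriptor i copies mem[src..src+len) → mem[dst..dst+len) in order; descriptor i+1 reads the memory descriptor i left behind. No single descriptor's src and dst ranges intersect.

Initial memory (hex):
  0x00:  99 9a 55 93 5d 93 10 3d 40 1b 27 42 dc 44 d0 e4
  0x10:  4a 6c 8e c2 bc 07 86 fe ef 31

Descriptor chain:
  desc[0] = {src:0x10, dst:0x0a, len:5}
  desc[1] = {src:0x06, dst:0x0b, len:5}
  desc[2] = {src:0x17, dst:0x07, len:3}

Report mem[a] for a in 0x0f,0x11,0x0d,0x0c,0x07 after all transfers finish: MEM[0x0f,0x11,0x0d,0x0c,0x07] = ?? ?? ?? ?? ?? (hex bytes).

#0 dst[0x0a+5] := {0x4a,0x6c,0x8e,0xc2,0xbc}
#1 dst[0x0b+5] := {0x10,0x3d,0x40,0x1b,0x4a}
#2 dst[0x07+3] := {0xfe,0xef,0x31}
query mem[0x0f]=0x4a, mem[0x11]=0x6c, mem[0x0d]=0x40, mem[0x0c]=0x3d, mem[0x07]=0xfe

MEM[0x0f,0x11,0x0d,0x0c,0x07] = 4a 6c 40 3d fe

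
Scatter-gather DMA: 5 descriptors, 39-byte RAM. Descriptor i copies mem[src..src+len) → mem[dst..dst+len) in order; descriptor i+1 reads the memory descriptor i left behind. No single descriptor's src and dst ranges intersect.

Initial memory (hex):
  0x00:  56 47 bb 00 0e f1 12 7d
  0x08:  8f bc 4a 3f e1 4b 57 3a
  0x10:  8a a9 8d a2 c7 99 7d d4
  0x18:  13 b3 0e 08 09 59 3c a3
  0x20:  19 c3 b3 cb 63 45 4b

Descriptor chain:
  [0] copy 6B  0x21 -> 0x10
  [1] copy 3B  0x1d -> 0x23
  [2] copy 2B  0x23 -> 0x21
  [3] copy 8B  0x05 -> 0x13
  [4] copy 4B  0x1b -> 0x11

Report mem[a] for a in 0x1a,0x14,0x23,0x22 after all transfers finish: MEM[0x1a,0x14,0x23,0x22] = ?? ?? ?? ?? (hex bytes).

[0] 0x21->0x10 len=6 : c3 b3 cb 63 45 4b
[1] 0x1d->0x23 len=3 : 59 3c a3
[2] 0x23->0x21 len=2 : 59 3c
[3] 0x05->0x13 len=8 : f1 12 7d 8f bc 4a 3f e1
[4] 0x1b->0x11 len=4 : 08 09 59 3c
query mem[0x1a]=0xe1, mem[0x14]=0x3c, mem[0x23]=0x59, mem[0x22]=0x3c

MEM[0x1a,0x14,0x23,0x22] = e1 3c 59 3c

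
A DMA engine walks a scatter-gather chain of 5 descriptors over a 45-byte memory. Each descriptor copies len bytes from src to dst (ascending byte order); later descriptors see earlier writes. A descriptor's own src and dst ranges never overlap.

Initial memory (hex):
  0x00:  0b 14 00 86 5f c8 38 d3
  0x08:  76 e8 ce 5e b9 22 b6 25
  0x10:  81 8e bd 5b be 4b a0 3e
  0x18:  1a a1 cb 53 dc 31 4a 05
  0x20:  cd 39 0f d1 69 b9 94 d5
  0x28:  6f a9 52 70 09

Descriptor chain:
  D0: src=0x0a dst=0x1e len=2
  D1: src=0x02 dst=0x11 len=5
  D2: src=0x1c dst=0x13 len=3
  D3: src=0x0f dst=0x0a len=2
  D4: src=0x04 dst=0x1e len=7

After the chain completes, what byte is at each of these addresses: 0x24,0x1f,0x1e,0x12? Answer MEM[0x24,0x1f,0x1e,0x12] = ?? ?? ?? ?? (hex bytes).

D0: mem[0x1e..0x1f] <- [ce 5e]
D1: mem[0x11..0x15] <- [00 86 5f c8 38]
D2: mem[0x13..0x15] <- [dc 31 ce]
D3: mem[0x0a..0x0b] <- [25 81]
D4: mem[0x1e..0x24] <- [5f c8 38 d3 76 e8 25]
query mem[0x24]=0x25, mem[0x1f]=0xc8, mem[0x1e]=0x5f, mem[0x12]=0x86

MEM[0x24,0x1f,0x1e,0x12] = 25 c8 5f 86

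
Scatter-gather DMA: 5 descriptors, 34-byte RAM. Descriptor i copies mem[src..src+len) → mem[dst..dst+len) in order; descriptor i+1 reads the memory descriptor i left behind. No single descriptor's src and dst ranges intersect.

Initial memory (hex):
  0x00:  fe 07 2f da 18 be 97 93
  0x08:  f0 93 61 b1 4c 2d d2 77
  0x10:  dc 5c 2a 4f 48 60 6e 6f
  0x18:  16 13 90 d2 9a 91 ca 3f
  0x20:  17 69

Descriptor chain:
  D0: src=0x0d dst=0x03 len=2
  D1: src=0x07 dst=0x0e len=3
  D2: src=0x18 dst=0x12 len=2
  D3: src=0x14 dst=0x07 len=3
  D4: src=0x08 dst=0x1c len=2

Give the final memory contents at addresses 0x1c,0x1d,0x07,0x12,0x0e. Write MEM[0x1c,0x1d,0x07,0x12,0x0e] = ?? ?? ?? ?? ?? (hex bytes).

#0 dst[0x03+2] := {0x2d,0xd2}
#1 dst[0x0e+3] := {0x93,0xf0,0x93}
#2 dst[0x12+2] := {0x16,0x13}
#3 dst[0x07+3] := {0x48,0x60,0x6e}
#4 dst[0x1c+2] := {0x60,0x6e}
query mem[0x1c]=0x60, mem[0x1d]=0x6e, mem[0x07]=0x48, mem[0x12]=0x16, mem[0x0e]=0x93

MEM[0x1c,0x1d,0x07,0x12,0x0e] = 60 6e 48 16 93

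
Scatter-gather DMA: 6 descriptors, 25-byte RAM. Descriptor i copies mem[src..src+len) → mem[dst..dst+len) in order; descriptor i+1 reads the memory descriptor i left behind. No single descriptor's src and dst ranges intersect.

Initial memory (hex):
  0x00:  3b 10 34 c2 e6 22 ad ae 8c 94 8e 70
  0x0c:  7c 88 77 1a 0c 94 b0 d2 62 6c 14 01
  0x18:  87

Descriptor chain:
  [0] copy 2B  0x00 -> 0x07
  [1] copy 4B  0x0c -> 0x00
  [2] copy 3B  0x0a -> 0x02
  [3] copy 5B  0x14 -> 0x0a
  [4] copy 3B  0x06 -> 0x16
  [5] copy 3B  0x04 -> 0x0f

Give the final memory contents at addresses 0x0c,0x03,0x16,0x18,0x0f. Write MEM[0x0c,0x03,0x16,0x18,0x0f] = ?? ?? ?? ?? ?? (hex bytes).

D0: mem[0x07..0x08] <- [3b 10]
D1: mem[0x00..0x03] <- [7c 88 77 1a]
D2: mem[0x02..0x04] <- [8e 70 7c]
D3: mem[0x0a..0x0e] <- [62 6c 14 01 87]
D4: mem[0x16..0x18] <- [ad 3b 10]
D5: mem[0x0f..0x11] <- [7c 22 ad]
query mem[0x0c]=0x14, mem[0x03]=0x70, mem[0x16]=0xad, mem[0x18]=0x10, mem[0x0f]=0x7c

MEM[0x0c,0x03,0x16,0x18,0x0f] = 14 70 ad 10 7c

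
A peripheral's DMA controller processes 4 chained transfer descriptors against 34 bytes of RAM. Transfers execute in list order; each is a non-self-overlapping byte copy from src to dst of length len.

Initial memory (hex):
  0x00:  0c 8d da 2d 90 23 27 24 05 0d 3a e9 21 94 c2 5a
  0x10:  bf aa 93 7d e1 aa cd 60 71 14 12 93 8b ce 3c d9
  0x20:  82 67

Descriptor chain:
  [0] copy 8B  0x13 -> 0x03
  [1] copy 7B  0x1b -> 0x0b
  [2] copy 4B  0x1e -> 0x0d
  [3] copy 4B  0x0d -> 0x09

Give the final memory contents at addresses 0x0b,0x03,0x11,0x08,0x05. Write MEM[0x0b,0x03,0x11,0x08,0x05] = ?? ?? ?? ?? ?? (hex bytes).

D0: mem[0x03..0x0a] <- [7d e1 aa cd 60 71 14 12]
D1: mem[0x0b..0x11] <- [93 8b ce 3c d9 82 67]
D2: mem[0x0d..0x10] <- [3c d9 82 67]
D3: mem[0x09..0x0c] <- [3c d9 82 67]
query mem[0x0b]=0x82, mem[0x03]=0x7d, mem[0x11]=0x67, mem[0x08]=0x71, mem[0x05]=0xaa

MEM[0x0b,0x03,0x11,0x08,0x05] = 82 7d 67 71 aa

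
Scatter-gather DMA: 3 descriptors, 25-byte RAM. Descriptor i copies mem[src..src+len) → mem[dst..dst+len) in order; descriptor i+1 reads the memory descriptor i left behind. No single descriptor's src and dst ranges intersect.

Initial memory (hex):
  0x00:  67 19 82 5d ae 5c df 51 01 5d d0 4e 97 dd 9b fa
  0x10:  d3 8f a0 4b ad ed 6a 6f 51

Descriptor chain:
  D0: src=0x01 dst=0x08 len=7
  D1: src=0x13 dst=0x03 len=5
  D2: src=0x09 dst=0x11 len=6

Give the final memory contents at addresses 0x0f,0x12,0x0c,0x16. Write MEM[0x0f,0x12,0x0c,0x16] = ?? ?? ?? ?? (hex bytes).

  after D0: wrote 7B at 0x08 = 19825dae5cdf51
  after D1: wrote 5B at 0x03 = 4baded6a6f
  after D2: wrote 6B at 0x11 = 825dae5cdf51
query mem[0x0f]=0xfa, mem[0x12]=0x5d, mem[0x0c]=0x5c, mem[0x16]=0x51

MEM[0x0f,0x12,0x0c,0x16] = fa 5d 5c 51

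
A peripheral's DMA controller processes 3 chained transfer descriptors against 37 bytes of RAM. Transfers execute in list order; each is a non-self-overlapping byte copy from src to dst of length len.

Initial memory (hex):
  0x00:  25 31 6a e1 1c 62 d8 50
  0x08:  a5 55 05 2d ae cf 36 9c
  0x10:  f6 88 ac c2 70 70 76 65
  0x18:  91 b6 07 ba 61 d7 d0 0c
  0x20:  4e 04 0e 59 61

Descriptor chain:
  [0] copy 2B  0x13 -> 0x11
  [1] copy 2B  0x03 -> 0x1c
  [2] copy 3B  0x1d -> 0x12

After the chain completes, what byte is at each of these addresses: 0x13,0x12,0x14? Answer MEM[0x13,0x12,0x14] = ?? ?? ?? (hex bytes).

#0 dst[0x11+2] := {0xc2,0x70}
#1 dst[0x1c+2] := {0xe1,0x1c}
#2 dst[0x12+3] := {0x1c,0xd0,0x0c}
query mem[0x13]=0xd0, mem[0x12]=0x1c, mem[0x14]=0x0c

MEM[0x13,0x12,0x14] = d0 1c 0c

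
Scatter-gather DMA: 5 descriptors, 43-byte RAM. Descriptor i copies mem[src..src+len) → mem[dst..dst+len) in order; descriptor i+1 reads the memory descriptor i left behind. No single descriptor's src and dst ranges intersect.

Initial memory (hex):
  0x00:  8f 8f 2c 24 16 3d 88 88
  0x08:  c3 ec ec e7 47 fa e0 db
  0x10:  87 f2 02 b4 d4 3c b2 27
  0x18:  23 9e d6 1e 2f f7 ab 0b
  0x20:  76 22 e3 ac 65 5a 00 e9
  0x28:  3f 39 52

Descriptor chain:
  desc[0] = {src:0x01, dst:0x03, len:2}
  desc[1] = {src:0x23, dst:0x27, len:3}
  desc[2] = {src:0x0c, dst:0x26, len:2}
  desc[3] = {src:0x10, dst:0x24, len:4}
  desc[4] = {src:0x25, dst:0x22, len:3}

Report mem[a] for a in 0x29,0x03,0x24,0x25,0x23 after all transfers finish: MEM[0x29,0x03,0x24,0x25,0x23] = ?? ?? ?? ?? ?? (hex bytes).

MEM[0x29,0x03,0x24,0x25,0x23] = 5a 8f b4 f2 02

D0: mem[0x03..0x04] <- [8f 2c]
D1: mem[0x27..0x29] <- [ac 65 5a]
D2: mem[0x26..0x27] <- [47 fa]
D3: mem[0x24..0x27] <- [87 f2 02 b4]
D4: mem[0x22..0x24] <- [f2 02 b4]
query mem[0x29]=0x5a, mem[0x03]=0x8f, mem[0x24]=0xb4, mem[0x25]=0xf2, mem[0x23]=0x02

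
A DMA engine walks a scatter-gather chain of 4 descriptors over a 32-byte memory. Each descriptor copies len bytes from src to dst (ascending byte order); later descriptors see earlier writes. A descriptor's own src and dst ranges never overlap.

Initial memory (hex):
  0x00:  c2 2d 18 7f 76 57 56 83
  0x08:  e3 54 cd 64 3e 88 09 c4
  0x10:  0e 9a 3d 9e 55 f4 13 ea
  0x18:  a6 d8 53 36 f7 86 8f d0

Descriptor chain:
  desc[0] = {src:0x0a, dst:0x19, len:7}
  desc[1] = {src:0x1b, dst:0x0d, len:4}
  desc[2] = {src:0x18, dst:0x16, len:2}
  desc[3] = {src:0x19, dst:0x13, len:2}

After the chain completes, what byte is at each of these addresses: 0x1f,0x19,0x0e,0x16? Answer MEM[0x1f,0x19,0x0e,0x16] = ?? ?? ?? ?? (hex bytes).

MEM[0x1f,0x19,0x0e,0x16] = 0e cd 88 a6

#0 dst[0x19+7] := {0xcd,0x64,0x3e,0x88,0x09,0xc4,0x0e}
#1 dst[0x0d+4] := {0x3e,0x88,0x09,0xc4}
#2 dst[0x16+2] := {0xa6,0xcd}
#3 dst[0x13+2] := {0xcd,0x64}
query mem[0x1f]=0x0e, mem[0x19]=0xcd, mem[0x0e]=0x88, mem[0x16]=0xa6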